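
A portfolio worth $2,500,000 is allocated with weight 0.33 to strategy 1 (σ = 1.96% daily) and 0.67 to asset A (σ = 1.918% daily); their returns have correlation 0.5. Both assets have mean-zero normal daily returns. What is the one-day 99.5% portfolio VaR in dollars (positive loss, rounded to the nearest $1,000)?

σ_p² = 0.33²·1.96² + 0.67²·1.918² + 2·0.5·0.33·0.67·1.96·1.918 = 2.9009 (%²).
σ_p = √2.9009 = 1.703%.
At 99.5%, z = 2.576.
VaR = 2.576 × 1.703% = 4.387%; on $2,500,000 that is $109,675.

$110,000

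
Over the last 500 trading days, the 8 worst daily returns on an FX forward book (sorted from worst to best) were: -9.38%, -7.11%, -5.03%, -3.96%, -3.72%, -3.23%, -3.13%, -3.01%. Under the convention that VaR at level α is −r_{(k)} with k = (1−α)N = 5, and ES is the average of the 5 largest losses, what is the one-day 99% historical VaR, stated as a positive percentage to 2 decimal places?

k = 5; the 5th lowest return is -3.72%, so VaR = 3.72%.

3.72%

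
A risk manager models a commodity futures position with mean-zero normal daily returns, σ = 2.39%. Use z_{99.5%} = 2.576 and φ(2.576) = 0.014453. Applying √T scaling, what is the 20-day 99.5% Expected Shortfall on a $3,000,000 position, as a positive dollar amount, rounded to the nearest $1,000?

$927,000

σ_{20d} = 2.39% × √20 = 10.688%.
ES multiplier = φ(z)/(1−α) = 0.014453/0.005 = 2.891.
ES = 10.688% × 2.891 = 30.899%; on $3,000,000: $926,970.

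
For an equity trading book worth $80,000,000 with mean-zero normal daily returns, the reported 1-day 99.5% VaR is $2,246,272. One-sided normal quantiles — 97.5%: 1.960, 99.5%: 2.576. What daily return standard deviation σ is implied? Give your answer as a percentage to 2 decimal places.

1.09%

VaR as a fraction: $2,246,272 / $80,000,000 = 2.808%.
σ = VaR / z = 2.808% / 2.576 = 1.090%.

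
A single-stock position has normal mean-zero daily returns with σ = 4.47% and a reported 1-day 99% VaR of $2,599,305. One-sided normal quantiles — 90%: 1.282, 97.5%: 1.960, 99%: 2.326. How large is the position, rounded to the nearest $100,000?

VaR as a fraction of value: z·σ = 2.326 × 4.47% = 10.3972%.
Position = $2,599,305 / 0.103972 = $25,000,000.

$25,000,000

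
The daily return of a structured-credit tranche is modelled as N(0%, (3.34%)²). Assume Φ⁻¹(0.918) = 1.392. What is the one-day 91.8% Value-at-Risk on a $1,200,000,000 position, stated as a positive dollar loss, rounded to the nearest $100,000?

$55,800,000

VaR = z·σ = 1.392 × 3.34% = 4.649%.
On $1,200,000,000: 0.04649 × $1,200,000,000 = $55,788,000.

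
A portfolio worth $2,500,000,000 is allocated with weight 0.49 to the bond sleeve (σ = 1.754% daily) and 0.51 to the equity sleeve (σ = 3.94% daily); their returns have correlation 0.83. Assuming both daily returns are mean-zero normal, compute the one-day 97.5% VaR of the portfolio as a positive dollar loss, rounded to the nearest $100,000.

σ_p² = 0.49²·1.754² + 0.51²·3.94² + 2·0.83·0.49·0.51·1.754·3.94 = 7.6432 (%²).
σ_p = √7.6432 = 2.765%.
At 97.5%, z = 1.960.
VaR = 1.960 × 2.765% = 5.419%; on $2,500,000,000 that is $135,475,000.

$135,500,000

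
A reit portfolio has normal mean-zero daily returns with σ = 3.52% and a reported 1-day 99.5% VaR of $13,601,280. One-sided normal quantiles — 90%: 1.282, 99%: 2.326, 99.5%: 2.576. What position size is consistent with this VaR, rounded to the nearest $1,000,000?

VaR as a fraction of value: z·σ = 2.576 × 3.52% = 9.06752%.
Position = $13,601,280 / 0.0906752 = $150,000,000.

$150,000,000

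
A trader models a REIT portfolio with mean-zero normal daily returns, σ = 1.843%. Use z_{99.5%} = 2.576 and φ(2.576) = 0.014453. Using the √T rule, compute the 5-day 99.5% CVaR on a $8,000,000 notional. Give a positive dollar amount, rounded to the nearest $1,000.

$953,000

σ_{5d} = 1.843% × √5 = 4.121%.
ES multiplier = φ(z)/(1−α) = 0.014453/0.005 = 2.891.
ES = 4.121% × 2.891 = 11.914%; on $8,000,000: $953,120.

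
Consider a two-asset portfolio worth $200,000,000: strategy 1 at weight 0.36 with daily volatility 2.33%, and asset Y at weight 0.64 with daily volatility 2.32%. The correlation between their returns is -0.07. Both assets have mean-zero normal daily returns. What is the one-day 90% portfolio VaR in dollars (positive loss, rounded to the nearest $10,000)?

σ_p² = 0.36²·2.33² + 0.64²·2.32² + 2·-0.07·0.36·0.64·2.33·2.32 = 2.7339 (%²).
σ_p = √2.7339 = 1.653%.
At 90%, z = 1.282.
VaR = 1.282 × 1.653% = 2.119%; on $200,000,000 that is $4,238,000.

$4,240,000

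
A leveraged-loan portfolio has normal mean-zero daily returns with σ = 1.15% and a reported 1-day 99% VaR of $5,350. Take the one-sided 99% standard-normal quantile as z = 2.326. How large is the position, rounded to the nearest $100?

VaR as a fraction of value: z·σ = 2.326 × 1.15% = 2.6749%.
Position = $5,350 / 0.026749 = $200,007.

$200,000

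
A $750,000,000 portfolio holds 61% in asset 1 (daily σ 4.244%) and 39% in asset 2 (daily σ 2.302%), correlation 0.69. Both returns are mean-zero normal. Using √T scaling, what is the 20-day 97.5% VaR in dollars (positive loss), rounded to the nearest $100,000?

σ_p = √(0.61²·4.244² + 0.39²·2.302² + 2·0.69·0.61·0.39·4.244·2.302) = 3.273%.
σ_{20d} = 3.273% × √20 = 14.637%.
z(97.5%) = 1.960.
VaR = 1.960 × 14.637% = 28.689%; on $750,000,000 that is $215,167,500.

$215,200,000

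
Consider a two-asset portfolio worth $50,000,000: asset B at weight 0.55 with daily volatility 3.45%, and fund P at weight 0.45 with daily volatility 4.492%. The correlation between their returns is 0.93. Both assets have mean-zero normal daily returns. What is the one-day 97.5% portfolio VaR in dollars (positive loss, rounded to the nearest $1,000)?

σ_p² = 0.55²·3.45² + 0.45²·4.492² + 2·0.93·0.55·0.45·3.45·4.492 = 14.8208 (%²).
σ_p = √14.8208 = 3.850%.
At 97.5%, z = 1.960.
VaR = 1.960 × 3.850% = 7.546%; on $50,000,000 that is $3,773,000.

$3,773,000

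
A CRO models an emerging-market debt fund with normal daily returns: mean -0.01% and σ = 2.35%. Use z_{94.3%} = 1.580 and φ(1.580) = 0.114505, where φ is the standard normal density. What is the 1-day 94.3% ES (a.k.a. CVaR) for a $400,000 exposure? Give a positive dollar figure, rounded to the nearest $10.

Tail multiplier: φ(z)/(1−α) = 0.114505 / 0.057 = 2.009.
ES = −(-0.01%) + 2.35% × 2.009 = 4.731%.
On $400,000: 0.04731 × $400,000 = $18,924.

$18,920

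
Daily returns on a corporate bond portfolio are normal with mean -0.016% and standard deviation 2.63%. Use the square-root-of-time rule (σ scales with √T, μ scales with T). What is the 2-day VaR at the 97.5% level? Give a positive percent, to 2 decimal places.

At 97.5%, z = 1.960.
σ_{2d} = 2.63% × √2 = 3.719%; μ_{2d} = 2 × -0.016% = -0.032%.
VaR = −(-0.032%) + 1.960 × 3.719% = 7.321%.

7.32%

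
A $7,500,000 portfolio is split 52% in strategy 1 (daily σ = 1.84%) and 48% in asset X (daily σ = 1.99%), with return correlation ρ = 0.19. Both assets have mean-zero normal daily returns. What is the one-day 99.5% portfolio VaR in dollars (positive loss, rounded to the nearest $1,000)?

$285,000

σ_p² = 0.52²·1.84² + 0.48²·1.99² + 2·0.19·0.52·0.48·1.84·1.99 = 2.1752 (%²).
σ_p = √2.1752 = 1.475%.
At 99.5%, z = 2.576.
VaR = 2.576 × 1.475% = 3.800%; on $7,500,000 that is $285,000.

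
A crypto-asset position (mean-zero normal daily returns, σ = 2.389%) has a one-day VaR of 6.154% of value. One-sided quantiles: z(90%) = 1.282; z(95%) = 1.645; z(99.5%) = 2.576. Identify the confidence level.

Implied z = VaR/σ = 6.154 / 2.389 = 2.576.
This matches z(99.5%) = 2.576.

99.5%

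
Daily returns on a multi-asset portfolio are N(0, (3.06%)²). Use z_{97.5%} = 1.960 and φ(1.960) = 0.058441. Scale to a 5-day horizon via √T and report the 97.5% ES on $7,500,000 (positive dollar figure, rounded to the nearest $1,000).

σ_{5d} = 3.06% × √5 = 6.842%.
ES multiplier = φ(z)/(1−α) = 0.058441/0.025 = 2.338.
ES = 6.842% × 2.338 = 15.997%; on $7,500,000: $1,199,775.

$1,200,000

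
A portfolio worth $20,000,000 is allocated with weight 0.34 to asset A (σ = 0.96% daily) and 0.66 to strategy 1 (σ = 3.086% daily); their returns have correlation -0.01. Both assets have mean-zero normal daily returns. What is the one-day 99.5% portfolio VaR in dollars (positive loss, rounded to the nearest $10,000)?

σ_p² = 0.34²·0.96² + 0.66²·3.086² + 2·-0.01·0.34·0.66·0.96·3.086 = 4.2416 (%²).
σ_p = √4.2416 = 2.060%.
At 99.5%, z = 2.576.
VaR = 2.576 × 2.060% = 5.307%; on $20,000,000 that is $1,061,400.

$1,060,000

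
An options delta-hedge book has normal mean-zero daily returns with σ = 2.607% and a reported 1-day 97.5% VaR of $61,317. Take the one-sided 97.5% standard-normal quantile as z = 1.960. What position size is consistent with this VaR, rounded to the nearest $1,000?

VaR as a fraction of value: z·σ = 1.960 × 2.607% = 5.10972%.
Position = $61,317 / 0.0510972 = $1,200,007.

$1,200,000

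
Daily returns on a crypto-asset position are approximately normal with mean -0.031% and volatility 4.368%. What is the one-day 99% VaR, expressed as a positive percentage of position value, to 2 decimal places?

10.19%

At 99% one-sided, z = 2.326.
VaR = −μ + z·σ = −(-0.031%) + 2.326 × 4.368% = 10.191%.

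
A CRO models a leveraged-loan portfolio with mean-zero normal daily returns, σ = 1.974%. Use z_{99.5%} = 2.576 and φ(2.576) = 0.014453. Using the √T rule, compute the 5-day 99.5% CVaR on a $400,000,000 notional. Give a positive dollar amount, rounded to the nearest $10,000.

$51,040,000

σ_{5d} = 1.974% × √5 = 4.414%.
ES multiplier = φ(z)/(1−α) = 0.014453/0.005 = 2.891.
ES = 4.414% × 2.891 = 12.761%; on $400,000,000: $51,044,000.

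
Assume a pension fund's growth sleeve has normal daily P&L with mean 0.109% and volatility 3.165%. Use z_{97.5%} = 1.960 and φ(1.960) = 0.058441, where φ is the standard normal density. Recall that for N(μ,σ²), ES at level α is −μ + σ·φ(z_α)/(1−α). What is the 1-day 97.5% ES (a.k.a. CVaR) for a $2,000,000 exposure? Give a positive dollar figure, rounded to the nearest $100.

$145,800

Tail multiplier: φ(z)/(1−α) = 0.058441 / 0.025 = 2.338.
ES = −(0.109%) + 3.165% × 2.338 = 7.291%.
On $2,000,000: 0.07291 × $2,000,000 = $145,820.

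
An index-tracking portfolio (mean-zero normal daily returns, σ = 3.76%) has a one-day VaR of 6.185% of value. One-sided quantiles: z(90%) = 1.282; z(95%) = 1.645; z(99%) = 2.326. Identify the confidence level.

Implied z = VaR/σ = 6.185 / 3.76 = 1.645.
This matches z(95%) = 1.645.

95%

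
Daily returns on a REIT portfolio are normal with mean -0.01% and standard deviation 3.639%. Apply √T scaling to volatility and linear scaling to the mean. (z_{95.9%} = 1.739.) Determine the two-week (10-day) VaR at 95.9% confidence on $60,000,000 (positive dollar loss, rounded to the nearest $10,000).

σ_{10d} = 3.639% × √10 = 11.508%; μ_{10d} = 10 × -0.01% = -0.100%.
VaR = −(-0.100%) + 1.739 × 11.508% = 20.112%.
On $60,000,000: 0.20112 × $60,000,000 = $12,067,200.

$12,070,000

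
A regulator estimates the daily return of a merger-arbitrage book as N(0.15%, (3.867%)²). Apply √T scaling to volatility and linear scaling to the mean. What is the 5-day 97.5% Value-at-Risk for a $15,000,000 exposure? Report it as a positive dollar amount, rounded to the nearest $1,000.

At 97.5%, z = 1.960.
σ_{5d} = 3.867% × √5 = 8.647%; μ_{5d} = 5 × 0.15% = 0.750%.
VaR = −(0.750%) + 1.960 × 8.647% = 16.198%.
On $15,000,000: 0.16198 × $15,000,000 = $2,429,700.

$2,430,000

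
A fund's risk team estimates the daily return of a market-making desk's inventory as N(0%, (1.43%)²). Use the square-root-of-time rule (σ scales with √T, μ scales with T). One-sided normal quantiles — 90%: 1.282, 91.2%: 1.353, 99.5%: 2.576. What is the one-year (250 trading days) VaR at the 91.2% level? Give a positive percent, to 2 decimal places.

σ_{250d} = 1.43% × √250 = 22.610%.
VaR = 1.353 × 22.610% = 30.591%.

30.59%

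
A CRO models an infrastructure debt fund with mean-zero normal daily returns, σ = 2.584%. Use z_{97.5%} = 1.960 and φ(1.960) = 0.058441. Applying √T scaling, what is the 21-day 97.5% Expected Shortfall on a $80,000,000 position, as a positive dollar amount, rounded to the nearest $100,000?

$22,100,000

σ_{21d} = 2.584% × √21 = 11.841%.
ES multiplier = φ(z)/(1−α) = 0.058441/0.025 = 2.338.
ES = 11.841% × 2.338 = 27.684%; on $80,000,000: $22,147,200.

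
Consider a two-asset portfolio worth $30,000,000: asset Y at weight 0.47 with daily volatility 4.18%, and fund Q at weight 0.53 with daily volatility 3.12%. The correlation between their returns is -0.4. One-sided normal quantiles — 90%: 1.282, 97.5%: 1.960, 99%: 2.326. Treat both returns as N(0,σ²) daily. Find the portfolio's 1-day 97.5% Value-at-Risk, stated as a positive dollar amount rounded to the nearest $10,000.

σ_p² = 0.47²·4.18² + 0.53²·3.12² + 2·-0.4·0.47·0.53·4.18·3.12 = 3.9951 (%²).
σ_p = √3.9951 = 1.999%.
VaR = 1.960 × 1.999% = 3.918%; on $30,000,000 that is $1,175,400.

$1,180,000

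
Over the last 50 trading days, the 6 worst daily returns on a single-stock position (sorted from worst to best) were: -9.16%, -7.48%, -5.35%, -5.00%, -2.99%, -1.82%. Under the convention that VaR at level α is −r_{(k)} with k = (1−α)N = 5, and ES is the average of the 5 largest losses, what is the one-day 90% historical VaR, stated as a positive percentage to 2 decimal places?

k = 5; the 5th lowest return is -2.99%, so VaR = 2.99%.

2.99%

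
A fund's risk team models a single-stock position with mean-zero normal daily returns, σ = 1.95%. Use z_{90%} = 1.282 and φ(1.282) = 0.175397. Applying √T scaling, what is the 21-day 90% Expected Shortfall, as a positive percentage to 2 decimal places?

σ_{21d} = 1.95% × √21 = 8.936%.
ES multiplier = φ(z)/(1−α) = 0.175397/0.1 = 1.754.
ES = 8.936% × 1.754 = 15.674%.

15.67%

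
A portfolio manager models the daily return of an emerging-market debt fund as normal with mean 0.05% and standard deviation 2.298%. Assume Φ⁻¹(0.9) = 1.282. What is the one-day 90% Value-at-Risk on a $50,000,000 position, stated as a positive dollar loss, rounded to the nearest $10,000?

$1,450,000

VaR = −μ + z·σ = −(0.05%) + 1.282 × 2.298% = 2.896%.
On $50,000,000: 0.02896 × $50,000,000 = $1,448,000.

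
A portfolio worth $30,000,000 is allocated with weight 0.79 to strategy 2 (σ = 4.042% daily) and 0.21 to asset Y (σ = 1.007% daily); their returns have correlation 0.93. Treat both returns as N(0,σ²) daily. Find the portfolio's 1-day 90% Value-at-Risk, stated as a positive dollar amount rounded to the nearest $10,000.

σ_p² = 0.79²·4.042² + 0.21²·1.007² + 2·0.93·0.79·0.21·4.042·1.007 = 11.4971 (%²).
σ_p = √11.4971 = 3.391%.
At 90%, z = 1.282.
VaR = 1.282 × 3.391% = 4.347%; on $30,000,000 that is $1,304,100.

$1,300,000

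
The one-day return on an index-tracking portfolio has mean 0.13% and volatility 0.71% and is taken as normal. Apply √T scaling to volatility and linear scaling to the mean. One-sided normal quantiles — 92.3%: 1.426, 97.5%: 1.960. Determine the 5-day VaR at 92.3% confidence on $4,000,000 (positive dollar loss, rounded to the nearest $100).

$64,600

σ_{5d} = 0.71% × √5 = 1.588%; μ_{5d} = 5 × 0.13% = 0.650%.
VaR = −(0.650%) + 1.426 × 1.588% = 1.614%.
On $4,000,000: 0.01614 × $4,000,000 = $64,560.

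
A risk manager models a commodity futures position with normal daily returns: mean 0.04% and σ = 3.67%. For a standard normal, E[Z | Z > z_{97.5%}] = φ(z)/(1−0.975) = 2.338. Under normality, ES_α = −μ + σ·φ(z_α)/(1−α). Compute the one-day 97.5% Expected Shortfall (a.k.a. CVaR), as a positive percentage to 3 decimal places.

8.540%

ES = −(0.04%) + 3.67% × 2.338 = 8.540%.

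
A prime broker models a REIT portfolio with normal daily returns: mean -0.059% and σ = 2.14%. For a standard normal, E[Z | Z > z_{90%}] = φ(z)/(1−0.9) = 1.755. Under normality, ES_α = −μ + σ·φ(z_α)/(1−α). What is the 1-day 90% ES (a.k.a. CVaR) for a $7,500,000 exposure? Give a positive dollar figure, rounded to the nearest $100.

$286,100

ES = −(-0.059%) + 2.14% × 1.755 = 3.815%.
On $7,500,000: 0.03815 × $7,500,000 = $286,125.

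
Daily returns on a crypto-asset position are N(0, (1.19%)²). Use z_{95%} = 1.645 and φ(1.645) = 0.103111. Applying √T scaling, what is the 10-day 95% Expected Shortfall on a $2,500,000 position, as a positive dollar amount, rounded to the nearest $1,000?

$194,000

σ_{10d} = 1.19% × √10 = 3.763%.
ES multiplier = φ(z)/(1−α) = 0.103111/0.05 = 2.062.
ES = 3.763% × 2.062 = 7.759%; on $2,500,000: $193,975.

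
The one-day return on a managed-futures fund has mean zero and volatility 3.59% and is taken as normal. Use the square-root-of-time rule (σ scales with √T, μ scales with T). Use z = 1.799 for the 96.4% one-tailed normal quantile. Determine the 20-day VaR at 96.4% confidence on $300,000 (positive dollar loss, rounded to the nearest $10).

$86,650

σ_{20d} = 3.59% × √20 = 16.055%.
VaR = 1.799 × 16.055% = 28.883%.
On $300,000: 0.28883 × $300,000 = $86,649.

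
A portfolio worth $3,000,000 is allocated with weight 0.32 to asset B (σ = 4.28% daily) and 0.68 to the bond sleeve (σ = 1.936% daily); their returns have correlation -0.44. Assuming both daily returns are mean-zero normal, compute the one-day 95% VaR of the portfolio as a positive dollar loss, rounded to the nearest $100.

$70,200

σ_p² = 0.32²·4.28² + 0.68²·1.936² + 2·-0.44·0.32·0.68·4.28·1.936 = 2.0222 (%²).
σ_p = √2.0222 = 1.422%.
At 95%, z = 1.645.
VaR = 1.645 × 1.422% = 2.339%; on $3,000,000 that is $70,170.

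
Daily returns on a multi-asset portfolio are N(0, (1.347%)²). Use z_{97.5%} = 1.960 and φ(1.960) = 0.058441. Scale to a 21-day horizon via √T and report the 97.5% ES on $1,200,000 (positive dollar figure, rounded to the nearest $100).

σ_{21d} = 1.347% × √21 = 6.173%.
ES multiplier = φ(z)/(1−α) = 0.058441/0.025 = 2.338.
ES = 6.173% × 2.338 = 14.432%; on $1,200,000: $173,184.

$173,200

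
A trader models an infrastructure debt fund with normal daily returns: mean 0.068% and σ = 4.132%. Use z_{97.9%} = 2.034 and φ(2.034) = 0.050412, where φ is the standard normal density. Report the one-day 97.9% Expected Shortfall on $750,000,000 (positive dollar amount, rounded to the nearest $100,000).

Tail multiplier: φ(z)/(1−α) = 0.050412 / 0.021 = 2.401.
ES = −(0.068%) + 4.132% × 2.401 = 9.853%.
On $750,000,000: 0.09853 × $750,000,000 = $73,897,500.

$73,900,000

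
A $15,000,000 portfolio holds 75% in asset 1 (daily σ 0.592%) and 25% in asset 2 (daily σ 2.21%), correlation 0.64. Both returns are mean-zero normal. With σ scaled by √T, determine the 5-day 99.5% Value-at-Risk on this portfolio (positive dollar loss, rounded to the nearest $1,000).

σ_p = √(0.75²·0.592² + 0.25²·2.21² + 2·0.64·0.75·0.25·0.592·2.21) = 0.904%.
σ_{5d} = 0.904% × √5 = 2.021%.
z(99.5%) = 2.576.
VaR = 2.576 × 2.021% = 5.206%; on $15,000,000 that is $780,900.

$781,000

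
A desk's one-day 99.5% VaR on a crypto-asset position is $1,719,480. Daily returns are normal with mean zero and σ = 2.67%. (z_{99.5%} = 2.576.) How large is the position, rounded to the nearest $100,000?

VaR as a fraction of value: z·σ = 2.576 × 2.67% = 6.87792%.
Position = $1,719,480 / 0.0687792 = $25,000,000.

$25,000,000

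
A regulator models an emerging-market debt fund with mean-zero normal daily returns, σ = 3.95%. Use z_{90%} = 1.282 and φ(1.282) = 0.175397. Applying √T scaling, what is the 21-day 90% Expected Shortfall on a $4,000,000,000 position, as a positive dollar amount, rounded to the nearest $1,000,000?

σ_{21d} = 3.95% × √21 = 18.101%.
ES multiplier = φ(z)/(1−α) = 0.175397/0.1 = 1.754.
ES = 18.101% × 1.754 = 31.749%; on $4,000,000,000: $1,269,960,000.

$1,270,000,000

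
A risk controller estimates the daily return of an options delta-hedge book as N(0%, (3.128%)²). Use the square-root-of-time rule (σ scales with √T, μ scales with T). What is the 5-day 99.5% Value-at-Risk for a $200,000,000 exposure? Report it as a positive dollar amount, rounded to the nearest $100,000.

At 99.5%, z = 2.576.
σ_{5d} = 3.128% × √5 = 6.994%.
VaR = 2.576 × 6.994% = 18.017%.
On $200,000,000: 0.18017 × $200,000,000 = $36,034,000.

$36,000,000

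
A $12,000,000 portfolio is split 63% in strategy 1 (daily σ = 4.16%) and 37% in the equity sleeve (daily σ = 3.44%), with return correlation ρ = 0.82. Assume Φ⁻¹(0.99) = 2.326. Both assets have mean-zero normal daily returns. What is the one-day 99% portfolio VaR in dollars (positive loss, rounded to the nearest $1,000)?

σ_p² = 0.63²·4.16² + 0.37²·3.44² + 2·0.82·0.63·0.37·4.16·3.44 = 13.9592 (%²).
σ_p = √13.9592 = 3.736%.
VaR = 2.326 × 3.736% = 8.690%; on $12,000,000 that is $1,042,800.

$1,043,000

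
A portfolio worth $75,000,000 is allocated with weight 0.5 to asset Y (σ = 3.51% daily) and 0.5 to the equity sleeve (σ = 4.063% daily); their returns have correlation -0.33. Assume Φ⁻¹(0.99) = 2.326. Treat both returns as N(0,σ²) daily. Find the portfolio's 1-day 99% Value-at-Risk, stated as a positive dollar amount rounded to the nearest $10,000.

σ_p² = 0.5²·3.51² + 0.5²·4.063² + 2·-0.33·0.5·0.5·3.51·4.063 = 4.8539 (%²).
σ_p = √4.8539 = 2.203%.
VaR = 2.326 × 2.203% = 5.124%; on $75,000,000 that is $3,843,000.

$3,840,000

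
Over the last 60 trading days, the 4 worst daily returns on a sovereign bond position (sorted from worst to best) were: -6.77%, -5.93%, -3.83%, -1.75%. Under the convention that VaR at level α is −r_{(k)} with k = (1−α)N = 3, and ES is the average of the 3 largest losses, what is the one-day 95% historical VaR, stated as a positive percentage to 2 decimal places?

k = 3; the 3rd lowest return is -3.83%, so VaR = 3.83%.

3.83%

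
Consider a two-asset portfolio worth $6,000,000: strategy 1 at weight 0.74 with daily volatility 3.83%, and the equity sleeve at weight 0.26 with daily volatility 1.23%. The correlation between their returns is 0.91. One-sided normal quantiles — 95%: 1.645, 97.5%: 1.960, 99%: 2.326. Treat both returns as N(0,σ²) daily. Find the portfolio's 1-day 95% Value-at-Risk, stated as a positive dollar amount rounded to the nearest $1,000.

σ_p² = 0.74²·3.83² + 0.26²·1.23² + 2·0.91·0.74·0.26·3.83·1.23 = 9.7846 (%²).
σ_p = √9.7846 = 3.128%.
VaR = 1.645 × 3.128% = 5.146%; on $6,000,000 that is $308,760.

$309,000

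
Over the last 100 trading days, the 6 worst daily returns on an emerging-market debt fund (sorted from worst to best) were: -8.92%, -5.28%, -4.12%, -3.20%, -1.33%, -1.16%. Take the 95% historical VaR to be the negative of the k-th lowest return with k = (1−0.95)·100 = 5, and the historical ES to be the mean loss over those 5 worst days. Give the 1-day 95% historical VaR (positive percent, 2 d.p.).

1.33%

k = 5; the 5th lowest return is -1.33%, so VaR = 1.33%.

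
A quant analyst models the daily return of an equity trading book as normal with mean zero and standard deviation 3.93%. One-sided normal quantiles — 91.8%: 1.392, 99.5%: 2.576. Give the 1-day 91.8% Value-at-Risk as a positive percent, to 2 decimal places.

VaR = z·σ = 1.392 × 3.93% = 5.471%.

5.47%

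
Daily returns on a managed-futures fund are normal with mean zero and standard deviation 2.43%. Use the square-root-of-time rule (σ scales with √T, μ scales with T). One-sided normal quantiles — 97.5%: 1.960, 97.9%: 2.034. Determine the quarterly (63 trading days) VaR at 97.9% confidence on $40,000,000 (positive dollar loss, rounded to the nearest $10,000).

σ_{63d} = 2.43% × √63 = 19.288%.
VaR = 2.034 × 19.288% = 39.232%.
On $40,000,000: 0.39232 × $40,000,000 = $15,692,800.

$15,690,000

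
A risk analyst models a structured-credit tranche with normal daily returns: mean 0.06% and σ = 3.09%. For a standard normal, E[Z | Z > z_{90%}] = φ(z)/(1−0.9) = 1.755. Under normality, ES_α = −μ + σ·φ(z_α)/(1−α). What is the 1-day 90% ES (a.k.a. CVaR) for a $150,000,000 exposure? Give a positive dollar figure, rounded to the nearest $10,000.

$8,040,000

ES = −(0.06%) + 3.09% × 1.755 = 5.363%.
On $150,000,000: 0.05363 × $150,000,000 = $8,044,500.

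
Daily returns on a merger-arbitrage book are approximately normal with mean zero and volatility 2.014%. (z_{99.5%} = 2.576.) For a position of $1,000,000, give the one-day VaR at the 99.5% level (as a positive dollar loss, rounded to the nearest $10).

VaR = z·σ = 2.576 × 2.014% = 5.188%.
On $1,000,000: 0.05188 × $1,000,000 = $51,880.

$51,880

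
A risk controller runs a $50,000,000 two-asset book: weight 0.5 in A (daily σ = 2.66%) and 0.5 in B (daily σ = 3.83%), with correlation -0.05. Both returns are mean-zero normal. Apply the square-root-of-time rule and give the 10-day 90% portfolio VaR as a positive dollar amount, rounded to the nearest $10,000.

$4,610,000

σ_p = √(0.5²·2.66² + 0.5²·3.83² + 2·-0.05·0.5·0.5·2.66·3.83) = 2.276%.
σ_{10d} = 2.276% × √10 = 7.197%.
z(90%) = 1.282.
VaR = 1.282 × 7.197% = 9.227%; on $50,000,000 that is $4,613,500.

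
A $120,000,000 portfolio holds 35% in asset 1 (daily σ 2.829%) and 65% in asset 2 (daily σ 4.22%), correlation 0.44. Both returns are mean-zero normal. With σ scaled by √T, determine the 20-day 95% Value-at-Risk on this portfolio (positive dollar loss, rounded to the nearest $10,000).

$29,140,000

σ_p = √(0.35²·2.829² + 0.65²·4.22² + 2·0.44·0.35·0.65·2.829·4.22) = 3.301%.
σ_{20d} = 3.301% × √20 = 14.763%.
z(95%) = 1.645.
VaR = 1.645 × 14.763% = 24.285%; on $120,000,000 that is $29,142,000.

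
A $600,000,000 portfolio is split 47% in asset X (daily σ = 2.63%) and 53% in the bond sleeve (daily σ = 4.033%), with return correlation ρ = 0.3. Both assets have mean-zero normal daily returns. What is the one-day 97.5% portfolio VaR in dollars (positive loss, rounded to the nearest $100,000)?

$32,600,000

σ_p² = 0.47²·2.63² + 0.53²·4.033² + 2·0.3·0.47·0.53·2.63·4.033 = 7.6821 (%²).
σ_p = √7.6821 = 2.772%.
At 97.5%, z = 1.960.
VaR = 1.960 × 2.772% = 5.433%; on $600,000,000 that is $32,598,000.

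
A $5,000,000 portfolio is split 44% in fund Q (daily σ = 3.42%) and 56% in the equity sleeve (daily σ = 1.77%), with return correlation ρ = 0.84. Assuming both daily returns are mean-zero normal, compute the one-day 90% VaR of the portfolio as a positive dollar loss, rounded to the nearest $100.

$153,700

σ_p² = 0.44²·3.42² + 0.56²·1.77² + 2·0.84·0.44·0.56·3.42·1.77 = 5.7527 (%²).
σ_p = √5.7527 = 2.398%.
At 90%, z = 1.282.
VaR = 1.282 × 2.398% = 3.074%; on $5,000,000 that is $153,700.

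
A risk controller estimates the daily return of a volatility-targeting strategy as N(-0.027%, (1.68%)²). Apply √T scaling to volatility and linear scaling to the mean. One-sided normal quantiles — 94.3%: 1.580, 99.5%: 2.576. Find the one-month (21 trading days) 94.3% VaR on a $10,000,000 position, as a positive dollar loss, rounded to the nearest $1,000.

$1,273,000

σ_{21d} = 1.68% × √21 = 7.699%; μ_{21d} = 21 × -0.027% = -0.567%.
VaR = −(-0.567%) + 1.580 × 7.699% = 12.731%.
On $10,000,000: 0.12731 × $10,000,000 = $1,273,100.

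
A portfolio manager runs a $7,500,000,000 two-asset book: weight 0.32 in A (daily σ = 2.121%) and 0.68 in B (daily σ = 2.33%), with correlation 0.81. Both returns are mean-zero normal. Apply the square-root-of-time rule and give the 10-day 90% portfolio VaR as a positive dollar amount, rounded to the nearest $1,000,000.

$660,000,000

σ_p = √(0.32²·2.121² + 0.68²·2.33² + 2·0.81·0.32·0.68·2.121·2.33) = 2.171%.
σ_{10d} = 2.171% × √10 = 6.865%.
z(90%) = 1.282.
VaR = 1.282 × 6.865% = 8.801%; on $7,500,000,000 that is $660,075,000.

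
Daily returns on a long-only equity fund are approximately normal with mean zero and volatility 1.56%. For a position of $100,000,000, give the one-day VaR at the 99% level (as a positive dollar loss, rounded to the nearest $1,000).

At 99% one-sided, z = 2.326.
VaR = z·σ = 2.326 × 1.56% = 3.629%.
On $100,000,000: 0.03629 × $100,000,000 = $3,629,000.

$3,629,000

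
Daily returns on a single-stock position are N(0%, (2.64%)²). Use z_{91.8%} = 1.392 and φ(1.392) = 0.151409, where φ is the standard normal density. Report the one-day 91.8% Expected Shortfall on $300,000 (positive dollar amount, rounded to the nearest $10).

Tail multiplier: φ(z)/(1−α) = 0.151409 / 0.082 = 1.846.
ES = 2.64% × 1.846 = 4.873%.
On $300,000: 0.04873 × $300,000 = $14,619.

$14,620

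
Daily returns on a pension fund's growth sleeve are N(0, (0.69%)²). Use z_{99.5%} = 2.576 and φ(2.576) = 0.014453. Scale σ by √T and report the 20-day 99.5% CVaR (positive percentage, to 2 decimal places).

σ_{20d} = 0.69% × √20 = 3.086%.
ES multiplier = φ(z)/(1−α) = 0.014453/0.005 = 2.891.
ES = 3.086% × 2.891 = 8.922%.

8.92%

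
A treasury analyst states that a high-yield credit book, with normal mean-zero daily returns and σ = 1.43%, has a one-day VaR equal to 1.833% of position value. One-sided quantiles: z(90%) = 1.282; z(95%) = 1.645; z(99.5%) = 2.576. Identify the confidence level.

Implied z = VaR/σ = 1.833 / 1.43 = 1.282.
This matches z(90%) = 1.282.

90%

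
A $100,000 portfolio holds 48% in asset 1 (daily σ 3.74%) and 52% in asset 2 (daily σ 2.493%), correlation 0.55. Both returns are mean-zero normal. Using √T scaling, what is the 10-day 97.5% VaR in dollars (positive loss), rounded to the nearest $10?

σ_p = √(0.48²·3.74² + 0.52²·2.493² + 2·0.55·0.48·0.52·3.74·2.493) = 2.732%.
σ_{10d} = 2.732% × √10 = 8.639%.
z(97.5%) = 1.960.
VaR = 1.960 × 8.639% = 16.932%; on $100,000 that is $16,932.

$16,930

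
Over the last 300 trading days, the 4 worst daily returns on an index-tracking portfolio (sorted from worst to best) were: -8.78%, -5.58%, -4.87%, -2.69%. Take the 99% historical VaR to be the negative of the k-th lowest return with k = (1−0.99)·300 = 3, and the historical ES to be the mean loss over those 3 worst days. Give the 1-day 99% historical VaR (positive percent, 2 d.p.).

k = 3; the 3rd lowest return is -4.87%, so VaR = 4.87%.

4.87%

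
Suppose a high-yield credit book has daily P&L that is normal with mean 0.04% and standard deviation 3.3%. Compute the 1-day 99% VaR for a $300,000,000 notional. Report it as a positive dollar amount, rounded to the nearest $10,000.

At 99% one-sided, z = 2.326.
VaR = −μ + z·σ = −(0.04%) + 2.326 × 3.3% = 7.636%.
On $300,000,000: 0.07636 × $300,000,000 = $22,908,000.

$22,910,000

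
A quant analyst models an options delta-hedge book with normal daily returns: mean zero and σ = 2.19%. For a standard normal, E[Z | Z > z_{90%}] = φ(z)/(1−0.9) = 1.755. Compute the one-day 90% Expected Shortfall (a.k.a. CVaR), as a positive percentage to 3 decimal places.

3.843%

ES = 2.19% × 1.755 = 3.843%.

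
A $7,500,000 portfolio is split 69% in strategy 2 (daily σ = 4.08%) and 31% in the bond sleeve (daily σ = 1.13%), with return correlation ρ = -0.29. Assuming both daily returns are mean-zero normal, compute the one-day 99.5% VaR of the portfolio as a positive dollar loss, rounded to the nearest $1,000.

σ_p² = 0.69²·4.08² + 0.31²·1.13² + 2·-0.29·0.69·0.31·4.08·1.13 = 7.4761 (%²).
σ_p = √7.4761 = 2.734%.
At 99.5%, z = 2.576.
VaR = 2.576 × 2.734% = 7.043%; on $7,500,000 that is $528,225.

$528,000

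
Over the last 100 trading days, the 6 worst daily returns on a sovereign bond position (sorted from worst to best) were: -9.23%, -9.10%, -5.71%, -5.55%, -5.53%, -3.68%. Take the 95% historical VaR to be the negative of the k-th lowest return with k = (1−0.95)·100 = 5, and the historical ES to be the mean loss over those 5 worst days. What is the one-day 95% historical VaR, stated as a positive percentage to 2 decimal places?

5.53%

k = 5; the 5th lowest return is -5.53%, so VaR = 5.53%.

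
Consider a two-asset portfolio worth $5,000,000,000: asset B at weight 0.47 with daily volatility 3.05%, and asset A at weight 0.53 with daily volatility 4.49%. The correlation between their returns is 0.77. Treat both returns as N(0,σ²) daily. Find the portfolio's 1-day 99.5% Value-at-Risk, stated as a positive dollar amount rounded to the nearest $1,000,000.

$464,000,000

σ_p² = 0.47²·3.05² + 0.53²·4.49² + 2·0.77·0.47·0.53·3.05·4.49 = 12.9713 (%²).
σ_p = √12.9713 = 3.602%.
At 99.5%, z = 2.576.
VaR = 2.576 × 3.602% = 9.279%; on $5,000,000,000 that is $463,950,000.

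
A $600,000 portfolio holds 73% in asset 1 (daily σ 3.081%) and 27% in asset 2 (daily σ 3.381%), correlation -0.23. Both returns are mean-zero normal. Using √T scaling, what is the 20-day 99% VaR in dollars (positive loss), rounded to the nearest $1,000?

$139,000

σ_p = √(0.73²·3.081² + 0.27²·3.381² + 2·-0.23·0.73·0.27·3.081·3.381) = 2.224%.
σ_{20d} = 2.224% × √20 = 9.946%.
z(99%) = 2.326.
VaR = 2.326 × 9.946% = 23.134%; on $600,000 that is $138,804.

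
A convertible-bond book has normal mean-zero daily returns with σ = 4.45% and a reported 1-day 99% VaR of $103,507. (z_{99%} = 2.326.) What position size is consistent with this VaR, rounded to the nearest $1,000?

$1,000,000

VaR as a fraction of value: z·σ = 2.326 × 4.45% = 10.3507%.
Position = $103,507 / 0.103507 = $1,000,000.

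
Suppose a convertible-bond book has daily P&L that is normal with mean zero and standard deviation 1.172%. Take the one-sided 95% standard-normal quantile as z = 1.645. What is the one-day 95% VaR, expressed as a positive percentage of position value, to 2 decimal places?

1.93%

VaR = z·σ = 1.645 × 1.172% = 1.928%.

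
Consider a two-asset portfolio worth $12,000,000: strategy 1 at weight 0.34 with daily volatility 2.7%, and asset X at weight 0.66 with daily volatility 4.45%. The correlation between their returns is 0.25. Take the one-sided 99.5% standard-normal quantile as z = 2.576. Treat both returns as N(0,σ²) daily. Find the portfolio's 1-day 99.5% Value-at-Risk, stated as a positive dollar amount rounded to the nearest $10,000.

σ_p² = 0.34²·2.7² + 0.66²·4.45² + 2·0.25·0.34·0.66·2.7·4.45 = 10.8168 (%²).
σ_p = √10.8168 = 3.289%.
VaR = 2.576 × 3.289% = 8.472%; on $12,000,000 that is $1,016,640.

$1,020,000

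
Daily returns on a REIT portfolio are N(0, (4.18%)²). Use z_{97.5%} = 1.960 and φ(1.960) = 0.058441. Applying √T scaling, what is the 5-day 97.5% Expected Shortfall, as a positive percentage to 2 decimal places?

21.85%

σ_{5d} = 4.18% × √5 = 9.347%.
ES multiplier = φ(z)/(1−α) = 0.058441/0.025 = 2.338.
ES = 9.347% × 2.338 = 21.853%.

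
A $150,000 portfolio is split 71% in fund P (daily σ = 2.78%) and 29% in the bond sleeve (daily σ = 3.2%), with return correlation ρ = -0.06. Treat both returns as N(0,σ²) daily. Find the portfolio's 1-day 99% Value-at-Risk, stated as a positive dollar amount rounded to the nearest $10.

$7,430

σ_p² = 0.71²·2.78² + 0.29²·3.2² + 2·-0.06·0.71·0.29·2.78·3.2 = 4.5373 (%²).
σ_p = √4.5373 = 2.130%.
At 99%, z = 2.326.
VaR = 2.326 × 2.130% = 4.954%; on $150,000 that is $7,431.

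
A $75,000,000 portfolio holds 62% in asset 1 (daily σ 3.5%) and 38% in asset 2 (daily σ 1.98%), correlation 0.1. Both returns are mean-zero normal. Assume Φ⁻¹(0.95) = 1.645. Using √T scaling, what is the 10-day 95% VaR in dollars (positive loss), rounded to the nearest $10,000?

$9,230,000

σ_p = √(0.62²·3.5² + 0.38²·1.98² + 2·0.1·0.62·0.38·3.5·1.98) = 2.367%.
σ_{10d} = 2.367% × √10 = 7.485%.
VaR = 1.645 × 7.485% = 12.313%; on $75,000,000 that is $9,234,750.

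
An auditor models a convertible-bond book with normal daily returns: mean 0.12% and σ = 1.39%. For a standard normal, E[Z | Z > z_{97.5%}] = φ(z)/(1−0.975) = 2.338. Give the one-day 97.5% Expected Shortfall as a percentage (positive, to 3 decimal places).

3.130%

ES = −(0.12%) + 1.39% × 2.338 = 3.130%.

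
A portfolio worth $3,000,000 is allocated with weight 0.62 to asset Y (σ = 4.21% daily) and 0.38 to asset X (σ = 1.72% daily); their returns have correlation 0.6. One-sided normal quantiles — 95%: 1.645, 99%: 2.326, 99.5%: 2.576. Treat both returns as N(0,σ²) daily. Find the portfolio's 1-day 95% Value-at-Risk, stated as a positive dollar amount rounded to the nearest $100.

σ_p² = 0.62²·4.21² + 0.38²·1.72² + 2·0.6·0.62·0.38·4.21·1.72 = 9.2876 (%²).
σ_p = √9.2876 = 3.048%.
VaR = 1.645 × 3.048% = 5.014%; on $3,000,000 that is $150,420.

$150,400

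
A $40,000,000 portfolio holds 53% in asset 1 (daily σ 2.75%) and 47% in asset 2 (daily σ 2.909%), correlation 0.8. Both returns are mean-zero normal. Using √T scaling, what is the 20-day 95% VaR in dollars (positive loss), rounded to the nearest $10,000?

$7,890,000

σ_p = √(0.53²·2.75² + 0.47²·2.909² + 2·0.8·0.53·0.47·2.75·2.909) = 2.680%.
σ_{20d} = 2.680% × √20 = 11.985%.
z(95%) = 1.645.
VaR = 1.645 × 11.985% = 19.715%; on $40,000,000 that is $7,886,000.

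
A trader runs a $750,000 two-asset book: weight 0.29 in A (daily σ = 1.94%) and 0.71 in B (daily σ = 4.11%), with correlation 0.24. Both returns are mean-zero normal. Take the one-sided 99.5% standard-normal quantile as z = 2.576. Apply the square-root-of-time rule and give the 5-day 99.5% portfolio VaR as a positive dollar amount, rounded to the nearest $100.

$134,000

σ_p = √(0.29²·1.94² + 0.71²·4.11² + 2·0.24·0.29·0.71·1.94·4.11) = 3.102%.
σ_{5d} = 3.102% × √5 = 6.936%.
VaR = 2.576 × 6.936% = 17.867%; on $750,000 that is $134,002.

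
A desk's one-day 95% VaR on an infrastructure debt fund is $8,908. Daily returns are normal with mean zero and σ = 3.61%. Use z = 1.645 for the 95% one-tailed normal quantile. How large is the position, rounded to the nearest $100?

VaR as a fraction of value: z·σ = 1.645 × 3.61% = 5.93845%.
Position = $8,908 / 0.0593845 = $150,005.

$150,000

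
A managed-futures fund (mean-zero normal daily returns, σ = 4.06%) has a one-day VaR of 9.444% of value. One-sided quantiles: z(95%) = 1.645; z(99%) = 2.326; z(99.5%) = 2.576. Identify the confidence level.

Implied z = VaR/σ = 9.444 / 4.06 = 2.326.
This matches z(99%) = 2.326.

99%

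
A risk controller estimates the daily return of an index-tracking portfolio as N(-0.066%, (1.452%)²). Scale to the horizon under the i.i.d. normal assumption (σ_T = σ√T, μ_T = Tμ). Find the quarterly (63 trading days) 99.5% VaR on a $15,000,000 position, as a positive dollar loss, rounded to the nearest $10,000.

$5,080,000

At 99.5%, z = 2.576.
σ_{63d} = 1.452% × √63 = 11.525%; μ_{63d} = 63 × -0.066% = -4.158%.
VaR = −(-4.158%) + 2.576 × 11.525% = 33.846%.
On $15,000,000: 0.33846 × $15,000,000 = $5,076,900.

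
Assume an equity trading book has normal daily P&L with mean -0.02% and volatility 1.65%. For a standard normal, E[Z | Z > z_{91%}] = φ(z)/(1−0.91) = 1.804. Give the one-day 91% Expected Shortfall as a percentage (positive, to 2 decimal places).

3.00%

ES = −(-0.02%) + 1.65% × 1.804 = 2.997%.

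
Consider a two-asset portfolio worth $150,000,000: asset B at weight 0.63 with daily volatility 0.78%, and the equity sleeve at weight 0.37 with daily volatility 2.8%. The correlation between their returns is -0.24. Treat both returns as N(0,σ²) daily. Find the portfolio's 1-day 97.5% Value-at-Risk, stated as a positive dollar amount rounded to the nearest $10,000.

$3,040,000

σ_p² = 0.63²·0.78² + 0.37²·2.8² + 2·-0.24·0.63·0.37·0.78·2.8 = 1.0704 (%²).
σ_p = √1.0704 = 1.035%.
At 97.5%, z = 1.960.
VaR = 1.960 × 1.035% = 2.029%; on $150,000,000 that is $3,043,500.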